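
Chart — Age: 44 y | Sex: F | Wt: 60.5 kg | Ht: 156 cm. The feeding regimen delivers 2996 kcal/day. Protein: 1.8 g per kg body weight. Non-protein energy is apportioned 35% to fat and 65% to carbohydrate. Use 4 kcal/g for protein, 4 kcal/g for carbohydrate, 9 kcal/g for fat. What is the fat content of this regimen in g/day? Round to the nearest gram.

Protein = 1.8 × 60.5 = 108.9 g → 108.9 × 4 = 435.6 kcal.
Non-protein calories = 2996 − 435.6 = 2560.4 kcal.
Fat: 35% × 2560.4 = 896.14 kcal; carbohydrate: 1664.26 kcal.
Fat: 896.14 kcal ÷ 9 kcal/g = 99.5711 g.

100 g/day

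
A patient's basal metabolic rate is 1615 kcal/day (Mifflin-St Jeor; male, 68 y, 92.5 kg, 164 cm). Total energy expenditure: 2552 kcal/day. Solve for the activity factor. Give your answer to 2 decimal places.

1.58

Activity factor = TEE ÷ BMR = 2552 ÷ 1615 = 1.58.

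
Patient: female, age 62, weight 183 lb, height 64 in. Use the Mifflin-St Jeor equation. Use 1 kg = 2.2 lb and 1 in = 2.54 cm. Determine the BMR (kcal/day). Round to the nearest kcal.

1377 kcal/day

Convert to metric: weight = 183 ÷ 2.2 = 83.1818 kg; height = 64 × 2.54 = 162.56 cm.
Mifflin-St Jeor (female): BMR = 10(83.1818) + 6.25(162.56) − 5(62) − 161 = 831.8182 + 1016 − 310 − 161 = 1376.8182 kcal/day.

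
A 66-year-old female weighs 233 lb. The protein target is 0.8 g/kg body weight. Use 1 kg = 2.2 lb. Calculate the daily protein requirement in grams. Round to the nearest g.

85 g/day

Weight in kg = 233 ÷ 2.2 = 105.9091 kg.
Protein = 0.8 g/kg × 105.9091 kg = 84.7273 g/day.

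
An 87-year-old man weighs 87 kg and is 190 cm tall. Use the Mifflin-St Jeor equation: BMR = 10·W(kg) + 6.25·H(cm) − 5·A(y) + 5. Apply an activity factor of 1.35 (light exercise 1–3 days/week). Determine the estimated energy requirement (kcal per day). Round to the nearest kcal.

Mifflin-St Jeor (male): BMR = 10(87) + 6.25(190) − 5(87) + 5 = 870 + 1187.5 − 435 + 5 = 1627.5 kcal/day.
TEE = BMR × activity factor = 1627.5 × 1.35 = 2197.125 kcal/day.

2197 kcal per day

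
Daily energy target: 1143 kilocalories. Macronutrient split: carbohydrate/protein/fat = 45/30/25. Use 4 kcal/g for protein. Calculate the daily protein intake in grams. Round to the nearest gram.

86 g/day

Protein energy = 30% × 1143 = 342.9 kcal.
At 4 kcal/g: 342.9 ÷ 4 = 85.725 g.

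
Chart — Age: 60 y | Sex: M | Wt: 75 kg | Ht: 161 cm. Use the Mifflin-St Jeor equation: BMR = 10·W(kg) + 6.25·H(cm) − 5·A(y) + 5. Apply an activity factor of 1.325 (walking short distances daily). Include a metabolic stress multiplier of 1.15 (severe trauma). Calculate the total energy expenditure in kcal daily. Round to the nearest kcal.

Mifflin-St Jeor (male): BMR = 10(75) + 6.25(161) − 5(60) + 5 = 750 + 1006.25 − 300 + 5 = 1461.25 kcal/day.
TEE = BMR × activity factor = 1461.25 × 1.325 = 1936.1563 kcal/day.
Apply stress factor: 1936.1563 × 1.15 = 2226.5797 kcal/day.

2227 kcal daily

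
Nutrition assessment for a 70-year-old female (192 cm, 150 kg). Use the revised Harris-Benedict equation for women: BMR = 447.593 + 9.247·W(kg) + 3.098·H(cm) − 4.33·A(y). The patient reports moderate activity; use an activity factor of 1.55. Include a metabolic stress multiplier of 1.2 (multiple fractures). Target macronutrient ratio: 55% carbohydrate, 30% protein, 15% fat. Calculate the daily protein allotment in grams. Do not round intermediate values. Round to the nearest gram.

Harris-Benedict: BMR = 447.593 + 9.247(150) + 3.098(192) − 4.33(70) = 2126.359 kcal/day.
TEE = 2126.359 × 1.55 = 3295.8565 kcal/day.
With stress factor 1.2: 3295.8565 × 1.2 = 3955.0277 kcal/day.
Protein energy = 30% × 3955.0277 = 1186.5083 kcal.
Protein = 1186.5083 ÷ 4 kcal/g = 296.6271 g.

297 g/day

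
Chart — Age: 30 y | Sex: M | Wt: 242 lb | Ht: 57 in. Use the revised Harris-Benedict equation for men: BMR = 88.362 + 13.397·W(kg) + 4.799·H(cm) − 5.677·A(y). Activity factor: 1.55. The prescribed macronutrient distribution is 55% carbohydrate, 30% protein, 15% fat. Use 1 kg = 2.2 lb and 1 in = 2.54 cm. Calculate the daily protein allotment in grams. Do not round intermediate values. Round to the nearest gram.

Convert to metric: weight = 242 ÷ 2.2 = 110 kg; height = 57 × 2.54 = 144.78 cm.
Harris-Benedict: BMR = 88.362 + 13.397(110) + 4.799(144.78) − 5.677(30) = 2086.5212 kcal/day.
TEE = 2086.5212 × 1.55 = 3234.1079 kcal/day.
Protein energy = 30% × 3234.1079 = 970.2324 kcal.
Protein = 970.2324 ÷ 4 kcal/g = 242.5581 g.

243 g/day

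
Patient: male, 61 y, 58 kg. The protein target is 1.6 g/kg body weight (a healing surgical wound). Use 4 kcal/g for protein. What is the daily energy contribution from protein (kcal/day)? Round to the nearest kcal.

Protein = 1.6 g/kg × 58 kg = 92.8 g/day.
Protein energy = 92.8 g × 4 kcal/g = 371.2 kcal/day.

371 kcal/day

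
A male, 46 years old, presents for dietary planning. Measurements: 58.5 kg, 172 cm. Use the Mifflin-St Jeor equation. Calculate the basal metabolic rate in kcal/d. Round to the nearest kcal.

Mifflin-St Jeor (male): BMR = 10(58.5) + 6.25(172) − 5(46) + 5 = 585 + 1075 − 230 + 5 = 1435 kcal/day.

1435 kcal/d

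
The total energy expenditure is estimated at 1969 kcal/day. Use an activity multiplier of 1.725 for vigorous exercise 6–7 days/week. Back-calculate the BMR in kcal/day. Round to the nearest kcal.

BMR = TEE ÷ activity factor = 1969 ÷ 1.725 = 1141.4493 kcal/day.

1141 kcal/day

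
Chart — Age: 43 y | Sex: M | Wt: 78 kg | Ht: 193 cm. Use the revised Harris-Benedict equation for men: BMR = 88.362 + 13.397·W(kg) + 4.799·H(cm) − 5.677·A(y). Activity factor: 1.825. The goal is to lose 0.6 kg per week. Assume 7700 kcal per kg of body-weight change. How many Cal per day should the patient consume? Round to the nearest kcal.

Harris-Benedict: BMR = 88.362 + 13.397(78) + 4.799(193) − 5.677(43) = 1815.424 kcal/day.
TEE = 1815.424 × 1.825 = 3313.1488 kcal/day.
Required daily deficit = 0.6 × 7700 ÷ 7 = 660 kcal/day.
Target intake = 3313.1488 − 660 = 2653.1488 kcal/day.

2653 Cal per day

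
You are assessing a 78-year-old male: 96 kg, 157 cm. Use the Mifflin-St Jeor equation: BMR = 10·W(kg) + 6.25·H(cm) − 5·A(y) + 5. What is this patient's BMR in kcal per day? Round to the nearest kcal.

Mifflin-St Jeor (male): BMR = 10(96) + 6.25(157) − 5(78) + 5 = 960 + 981.25 − 390 + 5 = 1556.25 kcal/day.

1556 kcal per day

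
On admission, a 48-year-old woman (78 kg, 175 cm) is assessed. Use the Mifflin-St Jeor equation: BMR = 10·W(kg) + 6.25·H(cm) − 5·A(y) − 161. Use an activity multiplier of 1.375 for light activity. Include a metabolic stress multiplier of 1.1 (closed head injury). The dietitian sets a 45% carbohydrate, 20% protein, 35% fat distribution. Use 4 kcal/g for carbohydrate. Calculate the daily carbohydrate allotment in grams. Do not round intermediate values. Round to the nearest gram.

251 g/day

Mifflin-St Jeor (female): BMR = 10(78) + 6.25(175) − 5(48) − 161 = 780 + 1093.75 − 240 − 161 = 1472.75 kcal/day.
TEE = 1472.75 × 1.375 = 2025.0313 kcal/day.
With stress factor 1.1: 2025.0313 × 1.1 = 2227.5344 kcal/day.
Carbohydrate energy = 45% × 2227.5344 = 1002.3905 kcal.
Carbohydrate = 1002.3905 ÷ 4 kcal/g = 250.5976 g.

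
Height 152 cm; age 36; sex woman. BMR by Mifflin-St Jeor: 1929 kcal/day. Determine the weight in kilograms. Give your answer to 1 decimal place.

1929 = 10·W + 6.25(152) − 5(36) − 161
10·W = 1929 − 609 = 1320, so W = 132 kg.

132.0 kg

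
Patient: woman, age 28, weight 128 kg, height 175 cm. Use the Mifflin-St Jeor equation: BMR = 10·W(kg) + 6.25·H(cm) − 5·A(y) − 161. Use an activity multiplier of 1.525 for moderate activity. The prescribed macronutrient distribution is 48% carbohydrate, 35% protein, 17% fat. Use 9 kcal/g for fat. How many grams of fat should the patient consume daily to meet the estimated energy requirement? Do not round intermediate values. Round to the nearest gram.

Mifflin-St Jeor (female): BMR = 10(128) + 6.25(175) − 5(28) − 161 = 1280 + 1093.75 − 140 − 161 = 2072.75 kcal/day.
TEE = 2072.75 × 1.525 = 3160.9438 kcal/day.
Fat energy = 17% × 3160.9438 = 537.3604 kcal.
Fat = 537.3604 ÷ 9 kcal/g = 59.7067 g.

60 g/day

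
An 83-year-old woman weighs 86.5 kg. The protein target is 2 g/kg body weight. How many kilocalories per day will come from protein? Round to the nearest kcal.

Protein = 2 g/kg × 86.5 kg = 173 g/day.
Protein energy = 173 g × 4 kcal/g = 692 kcal/day.

692 kcal/day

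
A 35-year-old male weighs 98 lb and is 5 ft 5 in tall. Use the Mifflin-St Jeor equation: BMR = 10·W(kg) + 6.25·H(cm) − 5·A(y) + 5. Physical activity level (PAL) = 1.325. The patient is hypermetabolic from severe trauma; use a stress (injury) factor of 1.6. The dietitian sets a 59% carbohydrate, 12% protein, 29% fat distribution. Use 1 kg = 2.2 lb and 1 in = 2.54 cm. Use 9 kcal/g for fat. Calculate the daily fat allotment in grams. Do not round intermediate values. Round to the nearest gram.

89 g/day

Convert to metric: weight = 98 ÷ 2.2 = 44.5455 kg; height = (5×12 + 5) × 2.54 = 65 × 2.54 = 165.1 cm.
Mifflin-St Jeor (male): BMR = 10(44.5455) + 6.25(165.1) − 5(35) + 5 = 445.4545 + 1031.875 − 175 + 5 = 1307.3295 kcal/day.
TEE = 1307.3295 × 1.325 = 1732.2116 kcal/day.
With stress factor 1.6: 1732.2116 × 1.6 = 2771.5386 kcal/day.
Fat energy = 29% × 2771.5386 = 803.7462 kcal.
Fat = 803.7462 ÷ 9 kcal/g = 89.3051 g.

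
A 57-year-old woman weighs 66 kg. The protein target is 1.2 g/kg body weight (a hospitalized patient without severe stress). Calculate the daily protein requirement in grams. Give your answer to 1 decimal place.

79.2 g/day

Protein = 1.2 g/kg × 66 kg = 79.2 g/day.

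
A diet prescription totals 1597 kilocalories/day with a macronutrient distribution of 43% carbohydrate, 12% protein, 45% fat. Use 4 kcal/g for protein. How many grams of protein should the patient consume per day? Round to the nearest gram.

48 g/day

Protein energy = 12% × 1597 = 191.64 kcal.
At 4 kcal/g: 191.64 ÷ 4 = 47.91 g.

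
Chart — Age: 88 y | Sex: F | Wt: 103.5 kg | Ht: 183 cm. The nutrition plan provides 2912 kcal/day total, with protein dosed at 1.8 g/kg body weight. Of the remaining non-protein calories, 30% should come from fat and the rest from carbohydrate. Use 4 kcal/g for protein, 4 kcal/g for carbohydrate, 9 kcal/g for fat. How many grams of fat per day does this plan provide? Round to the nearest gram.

Protein = 1.8 × 103.5 = 186.3 g → 186.3 × 4 = 745.2 kcal.
Non-protein calories = 2912 − 745.2 = 2166.8 kcal.
Fat: 30% × 2166.8 = 650.04 kcal; carbohydrate: 1516.76 kcal.
Fat: 650.04 kcal ÷ 9 kcal/g = 72.2267 g.

72 g/day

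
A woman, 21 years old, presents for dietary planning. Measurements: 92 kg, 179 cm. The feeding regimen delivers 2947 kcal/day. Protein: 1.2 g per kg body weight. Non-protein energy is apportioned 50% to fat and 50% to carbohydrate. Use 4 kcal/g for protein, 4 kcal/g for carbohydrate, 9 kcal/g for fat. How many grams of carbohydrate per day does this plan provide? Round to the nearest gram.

313 g/day

Protein = 1.2 × 92 = 110.4 g → 110.4 × 4 = 441.6 kcal.
Non-protein calories = 2947 − 441.6 = 2505.4 kcal.
Fat: 50% × 2505.4 = 1252.7 kcal; carbohydrate: 1252.7 kcal.
Carbohydrate: 1252.7 kcal ÷ 4 kcal/g = 313.175 g.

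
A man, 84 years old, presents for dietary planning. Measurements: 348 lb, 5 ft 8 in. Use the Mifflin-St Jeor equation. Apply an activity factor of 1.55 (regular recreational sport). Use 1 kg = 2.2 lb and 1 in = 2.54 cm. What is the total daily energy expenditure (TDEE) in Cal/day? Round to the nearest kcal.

Convert to metric: weight = 348 ÷ 2.2 = 158.1818 kg; height = (5×12 + 8) × 2.54 = 68 × 2.54 = 172.72 cm.
Mifflin-St Jeor (male): BMR = 10(158.1818) + 6.25(172.72) − 5(84) + 5 = 1581.8182 + 1079.5 − 420 + 5 = 2246.3182 kcal/day.
TEE = BMR × activity factor = 2246.3182 × 1.55 = 3481.7932 kcal/day.

3482 Cal/day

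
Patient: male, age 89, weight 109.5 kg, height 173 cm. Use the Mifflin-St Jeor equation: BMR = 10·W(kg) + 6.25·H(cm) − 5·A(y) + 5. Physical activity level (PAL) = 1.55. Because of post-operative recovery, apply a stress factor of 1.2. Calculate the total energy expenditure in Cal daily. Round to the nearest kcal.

Mifflin-St Jeor (male): BMR = 10(109.5) + 6.25(173) − 5(89) + 5 = 1095 + 1081.25 − 445 + 5 = 1736.25 kcal/day.
TEE = BMR × activity factor = 1736.25 × 1.55 = 2691.1875 kcal/day.
Apply stress factor: 2691.1875 × 1.2 = 3229.425 kcal/day.

3229 Cal daily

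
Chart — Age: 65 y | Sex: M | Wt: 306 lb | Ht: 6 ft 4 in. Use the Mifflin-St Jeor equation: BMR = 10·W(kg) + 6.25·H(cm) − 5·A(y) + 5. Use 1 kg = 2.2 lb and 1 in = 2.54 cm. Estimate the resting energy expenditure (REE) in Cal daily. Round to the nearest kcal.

2277 Cal daily

Convert to metric: weight = 306 ÷ 2.2 = 139.0909 kg; height = (6×12 + 4) × 2.54 = 76 × 2.54 = 193.04 cm.
Mifflin-St Jeor (male): BMR = 10(139.0909) + 6.25(193.04) − 5(65) + 5 = 1390.9091 + 1206.5 − 325 + 5 = 2277.4091 kcal/day.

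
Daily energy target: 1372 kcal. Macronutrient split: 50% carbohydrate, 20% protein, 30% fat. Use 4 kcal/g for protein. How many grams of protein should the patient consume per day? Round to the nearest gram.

Protein energy = 20% × 1372 = 274.4 kcal.
At 4 kcal/g: 274.4 ÷ 4 = 68.6 g.

69 g/day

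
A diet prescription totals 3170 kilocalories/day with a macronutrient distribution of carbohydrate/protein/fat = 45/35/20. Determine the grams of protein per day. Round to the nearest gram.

Protein energy = 35% × 3170 = 1109.5 kcal.
At 4 kcal/g: 1109.5 ÷ 4 = 277.375 g.

277 g/day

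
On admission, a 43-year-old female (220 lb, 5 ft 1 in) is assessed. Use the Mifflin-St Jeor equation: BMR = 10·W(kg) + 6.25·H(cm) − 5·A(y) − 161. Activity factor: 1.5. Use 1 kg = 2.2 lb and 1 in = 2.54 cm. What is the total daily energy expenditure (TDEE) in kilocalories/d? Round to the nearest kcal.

2389 kilocalories/d

Convert to metric: weight = 220 ÷ 2.2 = 100 kg; height = (5×12 + 1) × 2.54 = 61 × 2.54 = 154.94 cm.
Mifflin-St Jeor (female): BMR = 10(100) + 6.25(154.94) − 5(43) − 161 = 1000 + 968.375 − 215 − 161 = 1592.375 kcal/day.
TEE = BMR × activity factor = 1592.375 × 1.5 = 2388.5625 kcal/day.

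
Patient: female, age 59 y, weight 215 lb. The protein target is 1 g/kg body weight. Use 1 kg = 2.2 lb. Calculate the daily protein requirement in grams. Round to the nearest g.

Weight in kg = 215 ÷ 2.2 = 97.7273 kg.
Protein = 1 g/kg × 97.7273 kg = 97.7273 g/day.

98 g/day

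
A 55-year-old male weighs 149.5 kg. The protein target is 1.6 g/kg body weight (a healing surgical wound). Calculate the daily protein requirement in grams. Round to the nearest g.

239 g/day

Protein = 1.6 g/kg × 149.5 kg = 239.2 g/day.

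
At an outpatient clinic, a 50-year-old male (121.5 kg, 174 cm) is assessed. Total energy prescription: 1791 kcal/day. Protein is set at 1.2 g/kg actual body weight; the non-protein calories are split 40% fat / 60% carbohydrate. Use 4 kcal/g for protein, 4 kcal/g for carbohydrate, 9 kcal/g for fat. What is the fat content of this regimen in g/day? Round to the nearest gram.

Protein = 1.2 × 121.5 = 145.8 g → 145.8 × 4 = 583.2 kcal.
Non-protein calories = 1791 − 583.2 = 1207.8 kcal.
Fat: 40% × 1207.8 = 483.12 kcal; carbohydrate: 724.68 kcal.
Fat: 483.12 kcal ÷ 9 kcal/g = 53.68 g.

54 g/day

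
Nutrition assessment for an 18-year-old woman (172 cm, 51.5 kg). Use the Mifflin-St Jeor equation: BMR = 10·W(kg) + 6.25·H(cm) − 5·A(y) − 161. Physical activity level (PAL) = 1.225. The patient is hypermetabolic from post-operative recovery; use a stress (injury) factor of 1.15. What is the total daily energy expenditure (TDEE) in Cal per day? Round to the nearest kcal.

Mifflin-St Jeor (female): BMR = 10(51.5) + 6.25(172) − 5(18) − 161 = 515 + 1075 − 90 − 161 = 1339 kcal/day.
TEE = BMR × activity factor = 1339 × 1.225 = 1640.275 kcal/day.
Apply stress factor: 1640.275 × 1.15 = 1886.3163 kcal/day.

1886 Cal per day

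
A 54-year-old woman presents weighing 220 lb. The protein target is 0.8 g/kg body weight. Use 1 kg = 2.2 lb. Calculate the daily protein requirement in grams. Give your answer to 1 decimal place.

80.0 g/day

Weight in kg = 220 ÷ 2.2 = 100 kg.
Protein = 0.8 g/kg × 100 kg = 80 g/day.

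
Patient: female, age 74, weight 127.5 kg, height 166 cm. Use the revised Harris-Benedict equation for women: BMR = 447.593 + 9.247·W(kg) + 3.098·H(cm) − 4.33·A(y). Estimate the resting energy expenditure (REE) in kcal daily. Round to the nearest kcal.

Harris-Benedict: BMR = 447.593 + 9.247(127.5) + 3.098(166) − 4.33(74) = 1820.4335 kcal/day.

1820 kcal daily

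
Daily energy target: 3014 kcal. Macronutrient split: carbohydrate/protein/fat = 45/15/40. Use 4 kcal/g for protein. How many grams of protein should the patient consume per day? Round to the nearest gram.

113 g/day

Protein energy = 15% × 3014 = 452.1 kcal.
At 4 kcal/g: 452.1 ÷ 4 = 113.025 g.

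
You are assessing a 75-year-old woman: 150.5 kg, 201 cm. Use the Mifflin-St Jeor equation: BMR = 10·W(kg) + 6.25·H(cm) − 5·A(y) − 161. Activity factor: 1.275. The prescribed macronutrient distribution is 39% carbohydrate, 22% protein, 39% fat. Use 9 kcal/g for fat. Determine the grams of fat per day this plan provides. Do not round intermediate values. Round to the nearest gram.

Mifflin-St Jeor (female): BMR = 10(150.5) + 6.25(201) − 5(75) − 161 = 1505 + 1256.25 − 375 − 161 = 2225.25 kcal/day.
TEE = 2225.25 × 1.275 = 2837.1938 kcal/day.
Fat energy = 39% × 2837.1938 = 1106.5056 kcal.
Fat = 1106.5056 ÷ 9 kcal/g = 122.9451 g.

123 g/day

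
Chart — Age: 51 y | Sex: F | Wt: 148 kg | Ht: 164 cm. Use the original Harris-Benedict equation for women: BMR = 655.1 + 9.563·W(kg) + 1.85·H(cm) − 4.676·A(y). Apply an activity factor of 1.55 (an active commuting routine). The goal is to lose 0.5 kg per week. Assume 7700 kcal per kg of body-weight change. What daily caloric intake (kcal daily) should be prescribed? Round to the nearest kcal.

2760 kcal daily

Harris-Benedict: BMR = 655.1 + 9.563(148) + 1.85(164) − 4.676(51) = 2135.348 kcal/day.
TEE = 2135.348 × 1.55 = 3309.7894 kcal/day.
Required daily deficit = 0.5 × 7700 ÷ 7 = 550 kcal/day.
Target intake = 3309.7894 − 550 = 2759.7894 kcal/day.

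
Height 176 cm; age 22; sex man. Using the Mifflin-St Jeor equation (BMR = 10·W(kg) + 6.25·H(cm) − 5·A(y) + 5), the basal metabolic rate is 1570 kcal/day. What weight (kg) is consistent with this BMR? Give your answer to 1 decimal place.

57.5 kg

1570 = 10·W + 6.25(176) − 5(22) + 5
10·W = 1570 − 995 = 575, so W = 57.5 kg.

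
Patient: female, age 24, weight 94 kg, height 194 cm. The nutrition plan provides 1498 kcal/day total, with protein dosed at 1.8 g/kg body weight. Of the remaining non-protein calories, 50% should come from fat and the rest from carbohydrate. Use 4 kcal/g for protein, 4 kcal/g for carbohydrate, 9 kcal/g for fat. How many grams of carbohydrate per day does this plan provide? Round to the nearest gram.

Protein = 1.8 × 94 = 169.2 g → 169.2 × 4 = 676.8 kcal.
Non-protein calories = 1498 − 676.8 = 821.2 kcal.
Fat: 50% × 821.2 = 410.6 kcal; carbohydrate: 410.6 kcal.
Carbohydrate: 410.6 kcal ÷ 4 kcal/g = 102.65 g.

103 g/day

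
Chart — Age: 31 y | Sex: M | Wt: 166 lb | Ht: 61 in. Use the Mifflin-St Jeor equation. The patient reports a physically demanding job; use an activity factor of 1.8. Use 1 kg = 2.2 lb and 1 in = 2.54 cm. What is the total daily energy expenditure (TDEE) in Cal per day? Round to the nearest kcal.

Convert to metric: weight = 166 ÷ 2.2 = 75.4545 kg; height = 61 × 2.54 = 154.94 cm.
Mifflin-St Jeor (male): BMR = 10(75.4545) + 6.25(154.94) − 5(31) + 5 = 754.5455 + 968.375 − 155 + 5 = 1572.9205 kcal/day.
TEE = BMR × activity factor = 1572.9205 × 1.8 = 2831.2568 kcal/day.

2831 Cal per day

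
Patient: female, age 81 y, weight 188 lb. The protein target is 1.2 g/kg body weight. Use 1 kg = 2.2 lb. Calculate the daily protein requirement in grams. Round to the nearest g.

103 g/day

Weight in kg = 188 ÷ 2.2 = 85.4545 kg.
Protein = 1.2 g/kg × 85.4545 kg = 102.5455 g/day.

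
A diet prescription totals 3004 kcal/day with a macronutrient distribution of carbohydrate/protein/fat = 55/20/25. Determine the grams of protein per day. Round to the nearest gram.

150 g/day

Protein energy = 20% × 3004 = 600.8 kcal.
At 4 kcal/g: 600.8 ÷ 4 = 150.2 g.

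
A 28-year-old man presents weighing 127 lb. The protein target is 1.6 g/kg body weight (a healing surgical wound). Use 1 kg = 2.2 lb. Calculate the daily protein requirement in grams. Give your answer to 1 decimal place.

Weight in kg = 127 ÷ 2.2 = 57.7273 kg.
Protein = 1.6 g/kg × 57.7273 kg = 92.3636 g/day.

92.4 g/day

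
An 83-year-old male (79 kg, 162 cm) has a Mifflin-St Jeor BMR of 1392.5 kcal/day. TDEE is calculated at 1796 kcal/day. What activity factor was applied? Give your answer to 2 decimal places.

1.29

Activity factor = TEE ÷ BMR = 1796 ÷ 1392.5 = 1.29.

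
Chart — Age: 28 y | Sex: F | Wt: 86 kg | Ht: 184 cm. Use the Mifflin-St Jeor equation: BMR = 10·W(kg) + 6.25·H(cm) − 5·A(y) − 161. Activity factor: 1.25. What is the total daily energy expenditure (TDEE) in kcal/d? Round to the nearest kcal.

Mifflin-St Jeor (female): BMR = 10(86) + 6.25(184) − 5(28) − 161 = 860 + 1150 − 140 − 161 = 1709 kcal/day.
TEE = BMR × activity factor = 1709 × 1.25 = 2136.25 kcal/day.

2136 kcal/d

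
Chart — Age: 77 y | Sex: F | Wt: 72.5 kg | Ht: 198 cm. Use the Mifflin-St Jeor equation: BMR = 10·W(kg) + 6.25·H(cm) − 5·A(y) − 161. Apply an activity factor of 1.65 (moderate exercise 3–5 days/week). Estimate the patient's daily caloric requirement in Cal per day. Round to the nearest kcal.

Mifflin-St Jeor (female): BMR = 10(72.5) + 6.25(198) − 5(77) − 161 = 725 + 1237.5 − 385 − 161 = 1416.5 kcal/day.
TEE = BMR × activity factor = 1416.5 × 1.65 = 2337.225 kcal/day.

2337 Cal per day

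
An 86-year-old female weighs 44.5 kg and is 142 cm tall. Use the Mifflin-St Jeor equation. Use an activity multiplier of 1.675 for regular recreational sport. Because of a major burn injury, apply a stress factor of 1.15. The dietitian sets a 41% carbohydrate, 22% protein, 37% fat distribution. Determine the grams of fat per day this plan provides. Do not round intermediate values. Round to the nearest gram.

Mifflin-St Jeor (female): BMR = 10(44.5) + 6.25(142) − 5(86) − 161 = 445 + 887.5 − 430 − 161 = 741.5 kcal/day.
TEE = 741.5 × 1.675 = 1242.0125 kcal/day.
With stress factor 1.15: 1242.0125 × 1.15 = 1428.3144 kcal/day.
Fat energy = 37% × 1428.3144 = 528.4763 kcal.
Fat = 528.4763 ÷ 9 kcal/g = 58.7196 g.

59 g/day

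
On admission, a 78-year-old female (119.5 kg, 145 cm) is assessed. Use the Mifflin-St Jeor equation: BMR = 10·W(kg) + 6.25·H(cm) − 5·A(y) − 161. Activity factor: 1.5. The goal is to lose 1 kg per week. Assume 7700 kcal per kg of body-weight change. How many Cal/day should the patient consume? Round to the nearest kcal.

Mifflin-St Jeor (female): BMR = 10(119.5) + 6.25(145) − 5(78) − 161 = 1195 + 906.25 − 390 − 161 = 1550.25 kcal/day.
TEE = 1550.25 × 1.5 = 2325.375 kcal/day.
Required daily deficit = 1 × 7700 ÷ 7 = 1100 kcal/day.
Target intake = 2325.375 − 1100 = 1225.375 kcal/day.

1225 Cal/day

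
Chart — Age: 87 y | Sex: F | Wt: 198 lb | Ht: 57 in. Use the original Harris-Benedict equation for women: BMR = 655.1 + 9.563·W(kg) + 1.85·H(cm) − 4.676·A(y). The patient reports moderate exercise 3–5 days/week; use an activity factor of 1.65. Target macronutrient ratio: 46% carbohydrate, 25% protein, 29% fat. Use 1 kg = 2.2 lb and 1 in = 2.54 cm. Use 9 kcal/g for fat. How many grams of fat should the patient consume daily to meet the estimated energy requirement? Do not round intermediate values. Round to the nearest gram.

Convert to metric: weight = 198 ÷ 2.2 = 90 kg; height = 57 × 2.54 = 144.78 cm.
Harris-Benedict: BMR = 655.1 + 9.563(90) + 1.85(144.78) − 4.676(87) = 1376.801 kcal/day.
TEE = 1376.801 × 1.65 = 2271.7217 kcal/day.
Fat energy = 29% × 2271.7217 = 658.7993 kcal.
Fat = 658.7993 ÷ 9 kcal/g = 73.1999 g.

73 g/day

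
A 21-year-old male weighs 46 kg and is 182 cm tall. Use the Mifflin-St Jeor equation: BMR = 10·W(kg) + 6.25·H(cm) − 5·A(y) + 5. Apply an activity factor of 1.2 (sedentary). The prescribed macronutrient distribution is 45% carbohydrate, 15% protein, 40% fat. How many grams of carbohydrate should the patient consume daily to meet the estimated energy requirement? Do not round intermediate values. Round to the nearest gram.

Mifflin-St Jeor (male): BMR = 10(46) + 6.25(182) − 5(21) + 5 = 460 + 1137.5 − 105 + 5 = 1497.5 kcal/day.
TEE = 1497.5 × 1.2 = 1797 kcal/day.
Carbohydrate energy = 45% × 1797 = 808.65 kcal.
Carbohydrate = 808.65 ÷ 4 kcal/g = 202.1625 g.

202 g/day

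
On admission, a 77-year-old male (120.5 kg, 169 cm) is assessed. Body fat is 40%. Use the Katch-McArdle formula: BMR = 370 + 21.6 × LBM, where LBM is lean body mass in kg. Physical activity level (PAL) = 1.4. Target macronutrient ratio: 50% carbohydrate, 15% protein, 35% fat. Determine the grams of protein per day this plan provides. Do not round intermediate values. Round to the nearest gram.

101 g/day

LBM = 120.5 × (1 − 0.4) = 72.3 kg. Katch-McArdle: BMR = 370 + 21.6 × 72.3 = 1931.68 kcal/day.
TEE = 1931.68 × 1.4 = 2704.352 kcal/day.
Protein energy = 15% × 2704.352 = 405.6528 kcal.
Protein = 405.6528 ÷ 4 kcal/g = 101.4132 g.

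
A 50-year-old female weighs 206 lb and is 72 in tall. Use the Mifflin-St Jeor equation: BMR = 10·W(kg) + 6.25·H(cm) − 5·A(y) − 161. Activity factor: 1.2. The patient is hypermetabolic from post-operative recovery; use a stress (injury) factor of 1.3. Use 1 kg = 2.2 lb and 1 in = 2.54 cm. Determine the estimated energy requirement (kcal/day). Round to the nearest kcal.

Convert to metric: weight = 206 ÷ 2.2 = 93.6364 kg; height = 72 × 2.54 = 182.88 cm.
Mifflin-St Jeor (female): BMR = 10(93.6364) + 6.25(182.88) − 5(50) − 161 = 936.3636 + 1143 − 250 − 161 = 1668.3636 kcal/day.
TEE = BMR × activity factor = 1668.3636 × 1.2 = 2002.0364 kcal/day.
Apply stress factor: 2002.0364 × 1.3 = 2602.6473 kcal/day.

2603 kcal/day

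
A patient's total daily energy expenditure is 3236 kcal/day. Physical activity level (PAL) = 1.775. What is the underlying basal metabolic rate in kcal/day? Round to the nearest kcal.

BMR = TEE ÷ activity factor = 3236 ÷ 1.775 = 1823.0986 kcal/day.

1823 kcal/day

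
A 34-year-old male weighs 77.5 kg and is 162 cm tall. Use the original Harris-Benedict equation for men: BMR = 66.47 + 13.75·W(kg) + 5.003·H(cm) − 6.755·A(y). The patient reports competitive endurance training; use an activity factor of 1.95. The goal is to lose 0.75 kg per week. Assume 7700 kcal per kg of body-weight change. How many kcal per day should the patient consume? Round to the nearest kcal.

Harris-Benedict: BMR = 66.47 + 13.75(77.5) + 5.003(162) − 6.755(34) = 1712.911 kcal/day.
TEE = 1712.911 × 1.95 = 3340.1765 kcal/day.
Required daily deficit = 0.75 × 7700 ÷ 7 = 825 kcal/day.
Target intake = 3340.1765 − 825 = 2515.1765 kcal/day.

2515 kcal per day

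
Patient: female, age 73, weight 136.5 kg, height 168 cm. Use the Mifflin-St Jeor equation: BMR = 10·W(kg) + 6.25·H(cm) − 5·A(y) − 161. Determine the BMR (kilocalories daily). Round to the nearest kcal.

1889 kilocalories daily

Mifflin-St Jeor (female): BMR = 10(136.5) + 6.25(168) − 5(73) − 161 = 1365 + 1050 − 365 − 161 = 1889 kcal/day.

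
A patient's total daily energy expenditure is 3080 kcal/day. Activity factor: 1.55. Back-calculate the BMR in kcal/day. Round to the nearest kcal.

BMR = TEE ÷ activity factor = 3080 ÷ 1.55 = 1987.0968 kcal/day.

1987 kcal/day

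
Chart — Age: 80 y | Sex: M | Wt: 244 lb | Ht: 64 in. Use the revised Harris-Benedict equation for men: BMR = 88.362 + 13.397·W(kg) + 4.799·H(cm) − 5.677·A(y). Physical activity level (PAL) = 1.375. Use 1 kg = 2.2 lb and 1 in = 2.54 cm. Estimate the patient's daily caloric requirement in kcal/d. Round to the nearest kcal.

2613 kcal/d

Convert to metric: weight = 244 ÷ 2.2 = 110.9091 kg; height = 64 × 2.54 = 162.56 cm.
Harris-Benedict: BMR = 88.362 + 13.397(110.9091) + 4.799(162.56) − 5.677(80) = 1900.1765 kcal/day.
TEE = BMR × activity factor = 1900.1765 × 1.375 = 2612.7427 kcal/day.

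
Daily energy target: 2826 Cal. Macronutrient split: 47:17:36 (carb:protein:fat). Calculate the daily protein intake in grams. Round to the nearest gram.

Protein energy = 17% × 2826 = 480.42 kcal.
At 4 kcal/g: 480.42 ÷ 4 = 120.105 g.

120 g/day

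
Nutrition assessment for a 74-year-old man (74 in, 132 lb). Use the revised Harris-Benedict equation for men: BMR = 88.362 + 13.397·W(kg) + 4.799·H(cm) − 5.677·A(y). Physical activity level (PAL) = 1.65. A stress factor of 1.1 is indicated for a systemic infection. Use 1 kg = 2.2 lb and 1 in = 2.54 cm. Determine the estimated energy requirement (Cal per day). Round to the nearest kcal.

Convert to metric: weight = 132 ÷ 2.2 = 60 kg; height = 74 × 2.54 = 187.96 cm.
Harris-Benedict: BMR = 88.362 + 13.397(60) + 4.799(187.96) − 5.677(74) = 1374.104 kcal/day.
TEE = BMR × activity factor = 1374.104 × 1.65 = 2267.2717 kcal/day.
Apply stress factor: 2267.2717 × 1.1 = 2493.9988 kcal/day.

2494 Cal per day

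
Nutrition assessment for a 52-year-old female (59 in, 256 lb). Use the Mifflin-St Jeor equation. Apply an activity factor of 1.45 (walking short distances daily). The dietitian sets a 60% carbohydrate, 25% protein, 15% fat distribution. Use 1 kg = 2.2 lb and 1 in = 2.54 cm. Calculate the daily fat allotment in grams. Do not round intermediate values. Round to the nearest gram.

Convert to metric: weight = 256 ÷ 2.2 = 116.3636 kg; height = 59 × 2.54 = 149.86 cm.
Mifflin-St Jeor (female): BMR = 10(116.3636) + 6.25(149.86) − 5(52) − 161 = 1163.6364 + 936.625 − 260 − 161 = 1679.2614 kcal/day.
TEE = 1679.2614 × 1.45 = 2434.929 kcal/day.
Fat energy = 15% × 2434.929 = 365.2393 kcal.
Fat = 365.2393 ÷ 9 kcal/g = 40.5821 g.

41 g/day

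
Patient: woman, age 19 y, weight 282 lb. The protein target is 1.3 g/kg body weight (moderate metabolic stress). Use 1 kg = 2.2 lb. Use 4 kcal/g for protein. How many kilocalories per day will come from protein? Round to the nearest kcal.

667 kcal/day

Weight in kg = 282 ÷ 2.2 = 128.1818 kg.
Protein = 1.3 g/kg × 128.1818 kg = 166.6364 g/day.
Protein energy = 166.6364 g × 4 kcal/g = 666.5455 kcal/day.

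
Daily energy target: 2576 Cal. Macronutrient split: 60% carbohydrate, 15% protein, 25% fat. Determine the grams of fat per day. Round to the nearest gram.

72 g/day

Fat energy = 25% × 2576 = 644 kcal.
At 9 kcal/g: 644 ÷ 9 = 71.5556 g.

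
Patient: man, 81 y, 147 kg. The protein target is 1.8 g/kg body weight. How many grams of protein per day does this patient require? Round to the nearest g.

265 g/day

Protein = 1.8 g/kg × 147 kg = 264.6 g/day.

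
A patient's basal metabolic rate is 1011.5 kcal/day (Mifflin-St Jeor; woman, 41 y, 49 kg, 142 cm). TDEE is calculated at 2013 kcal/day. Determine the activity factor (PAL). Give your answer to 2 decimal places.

Activity factor = TEE ÷ BMR = 2013 ÷ 1011.5 = 1.99.

1.99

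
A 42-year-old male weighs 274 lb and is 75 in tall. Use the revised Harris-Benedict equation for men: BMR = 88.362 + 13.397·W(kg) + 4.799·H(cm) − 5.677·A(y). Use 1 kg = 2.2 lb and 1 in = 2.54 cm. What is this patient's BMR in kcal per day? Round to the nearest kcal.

2433 kcal per day

Convert to metric: weight = 274 ÷ 2.2 = 124.5455 kg; height = 75 × 2.54 = 190.5 cm.
Harris-Benedict: BMR = 88.362 + 13.397(124.5455) + 4.799(190.5) − 5.677(42) = 2432.673 kcal/day.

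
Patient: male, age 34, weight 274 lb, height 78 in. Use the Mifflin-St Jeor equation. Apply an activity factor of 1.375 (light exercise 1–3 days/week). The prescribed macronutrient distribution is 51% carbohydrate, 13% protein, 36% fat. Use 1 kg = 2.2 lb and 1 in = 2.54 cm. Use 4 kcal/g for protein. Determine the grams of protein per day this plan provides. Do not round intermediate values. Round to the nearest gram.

Convert to metric: weight = 274 ÷ 2.2 = 124.5455 kg; height = 78 × 2.54 = 198.12 cm.
Mifflin-St Jeor (male): BMR = 10(124.5455) + 6.25(198.12) − 5(34) + 5 = 1245.4545 + 1238.25 − 170 + 5 = 2318.7045 kcal/day.
TEE = 2318.7045 × 1.375 = 3188.2187 kcal/day.
Protein energy = 13% × 3188.2187 = 414.4684 kcal.
Protein = 414.4684 ÷ 4 kcal/g = 103.6171 g.

104 g/day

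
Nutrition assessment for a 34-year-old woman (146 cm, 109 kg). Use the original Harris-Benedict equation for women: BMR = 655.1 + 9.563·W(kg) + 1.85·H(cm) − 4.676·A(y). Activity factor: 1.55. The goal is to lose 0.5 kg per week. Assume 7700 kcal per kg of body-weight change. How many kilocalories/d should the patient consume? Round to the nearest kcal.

2253 kilocalories/d

Harris-Benedict: BMR = 655.1 + 9.563(109) + 1.85(146) − 4.676(34) = 1808.583 kcal/day.
TEE = 1808.583 × 1.55 = 2803.3037 kcal/day.
Required daily deficit = 0.5 × 7700 ÷ 7 = 550 kcal/day.
Target intake = 2803.3037 − 550 = 2253.3037 kcal/day.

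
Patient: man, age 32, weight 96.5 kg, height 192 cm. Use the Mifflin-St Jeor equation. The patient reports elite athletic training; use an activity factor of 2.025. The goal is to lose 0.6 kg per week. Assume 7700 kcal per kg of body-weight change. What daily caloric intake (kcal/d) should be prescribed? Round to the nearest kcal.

3410 kcal/d

Mifflin-St Jeor (male): BMR = 10(96.5) + 6.25(192) − 5(32) + 5 = 965 + 1200 − 160 + 5 = 2010 kcal/day.
TEE = 2010 × 2.025 = 4070.25 kcal/day.
Required daily deficit = 0.6 × 7700 ÷ 7 = 660 kcal/day.
Target intake = 4070.25 − 660 = 3410.25 kcal/day.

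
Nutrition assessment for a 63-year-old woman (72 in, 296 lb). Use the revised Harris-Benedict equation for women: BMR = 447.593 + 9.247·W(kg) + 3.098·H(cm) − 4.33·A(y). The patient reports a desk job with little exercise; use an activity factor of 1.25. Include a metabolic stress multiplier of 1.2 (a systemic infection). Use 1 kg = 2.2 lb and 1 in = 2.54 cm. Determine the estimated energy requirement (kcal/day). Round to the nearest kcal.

2978 kcal/day

Convert to metric: weight = 296 ÷ 2.2 = 134.5455 kg; height = 72 × 2.54 = 182.88 cm.
Harris-Benedict: BMR = 447.593 + 9.247(134.5455) + 3.098(182.88) − 4.33(63) = 1985.5071 kcal/day.
TEE = BMR × activity factor = 1985.5071 × 1.25 = 2481.8838 kcal/day.
Apply stress factor: 2481.8838 × 1.2 = 2978.2606 kcal/day.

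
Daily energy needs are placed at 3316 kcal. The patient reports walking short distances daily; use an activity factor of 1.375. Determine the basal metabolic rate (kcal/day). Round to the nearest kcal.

2412 kcal/day

BMR = TEE ÷ activity factor = 3316 ÷ 1.375 = 2411.6364 kcal/day.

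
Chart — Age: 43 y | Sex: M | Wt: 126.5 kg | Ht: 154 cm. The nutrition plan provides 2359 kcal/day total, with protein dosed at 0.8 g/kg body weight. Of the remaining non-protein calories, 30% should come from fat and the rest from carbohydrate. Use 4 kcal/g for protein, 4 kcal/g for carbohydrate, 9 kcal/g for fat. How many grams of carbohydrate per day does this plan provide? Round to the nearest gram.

Protein = 0.8 × 126.5 = 101.2 g → 101.2 × 4 = 404.8 kcal.
Non-protein calories = 2359 − 404.8 = 1954.2 kcal.
Fat: 30% × 1954.2 = 586.26 kcal; carbohydrate: 1367.94 kcal.
Carbohydrate: 1367.94 kcal ÷ 4 kcal/g = 341.985 g.

342 g/day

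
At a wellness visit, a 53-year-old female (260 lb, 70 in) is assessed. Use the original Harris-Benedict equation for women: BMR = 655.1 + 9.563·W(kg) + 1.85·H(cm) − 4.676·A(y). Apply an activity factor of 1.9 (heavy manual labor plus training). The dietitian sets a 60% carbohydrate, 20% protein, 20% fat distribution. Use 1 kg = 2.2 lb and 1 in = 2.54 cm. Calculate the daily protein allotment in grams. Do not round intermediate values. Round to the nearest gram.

Convert to metric: weight = 260 ÷ 2.2 = 118.1818 kg; height = 70 × 2.54 = 177.8 cm.
Harris-Benedict: BMR = 655.1 + 9.563(118.1818) + 1.85(177.8) − 4.676(53) = 1866.3747 kcal/day.
TEE = 1866.3747 × 1.9 = 3546.112 kcal/day.
Protein energy = 20% × 3546.112 = 709.2224 kcal.
Protein = 709.2224 ÷ 4 kcal/g = 177.3056 g.

177 g/day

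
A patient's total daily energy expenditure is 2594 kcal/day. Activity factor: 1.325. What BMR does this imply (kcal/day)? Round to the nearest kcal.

1958 kcal/day

BMR = TEE ÷ activity factor = 2594 ÷ 1.325 = 1957.7358 kcal/day.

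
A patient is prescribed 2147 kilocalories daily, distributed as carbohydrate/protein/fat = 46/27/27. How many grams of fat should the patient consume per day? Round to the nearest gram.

Fat energy = 27% × 2147 = 579.69 kcal.
At 9 kcal/g: 579.69 ÷ 9 = 64.41 g.

64 g/day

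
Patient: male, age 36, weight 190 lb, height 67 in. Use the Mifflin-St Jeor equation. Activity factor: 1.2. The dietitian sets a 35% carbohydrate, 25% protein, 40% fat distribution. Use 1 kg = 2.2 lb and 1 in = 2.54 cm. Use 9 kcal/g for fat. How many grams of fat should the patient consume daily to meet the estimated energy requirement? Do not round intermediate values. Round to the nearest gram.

Convert to metric: weight = 190 ÷ 2.2 = 86.3636 kg; height = 67 × 2.54 = 170.18 cm.
Mifflin-St Jeor (male): BMR = 10(86.3636) + 6.25(170.18) − 5(36) + 5 = 863.6364 + 1063.625 − 180 + 5 = 1752.2614 kcal/day.
TEE = 1752.2614 × 1.2 = 2102.7136 kcal/day.
Fat energy = 40% × 2102.7136 = 841.0855 kcal.
Fat = 841.0855 ÷ 9 kcal/g = 93.4539 g.

93 g/day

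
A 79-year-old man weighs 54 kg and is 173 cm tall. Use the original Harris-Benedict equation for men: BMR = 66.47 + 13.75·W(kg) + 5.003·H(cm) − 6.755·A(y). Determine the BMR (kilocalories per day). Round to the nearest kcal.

Harris-Benedict: BMR = 66.47 + 13.75(54) + 5.003(173) − 6.755(79) = 1140.844 kcal/day.

1141 kilocalories per day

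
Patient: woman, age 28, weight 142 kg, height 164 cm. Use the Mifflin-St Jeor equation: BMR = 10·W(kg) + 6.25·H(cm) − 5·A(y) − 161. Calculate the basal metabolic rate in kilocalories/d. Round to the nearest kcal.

2144 kilocalories/d

Mifflin-St Jeor (female): BMR = 10(142) + 6.25(164) − 5(28) − 161 = 1420 + 1025 − 140 − 161 = 2144 kcal/day.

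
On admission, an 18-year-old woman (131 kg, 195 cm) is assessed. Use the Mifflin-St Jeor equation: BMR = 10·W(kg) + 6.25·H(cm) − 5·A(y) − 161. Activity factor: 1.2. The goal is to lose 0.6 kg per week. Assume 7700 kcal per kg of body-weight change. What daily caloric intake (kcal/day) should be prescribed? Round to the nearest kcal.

2073 kcal/day

Mifflin-St Jeor (female): BMR = 10(131) + 6.25(195) − 5(18) − 161 = 1310 + 1218.75 − 90 − 161 = 2277.75 kcal/day.
TEE = 2277.75 × 1.2 = 2733.3 kcal/day.
Required daily deficit = 0.6 × 7700 ÷ 7 = 660 kcal/day.
Target intake = 2733.3 − 660 = 2073.3 kcal/day.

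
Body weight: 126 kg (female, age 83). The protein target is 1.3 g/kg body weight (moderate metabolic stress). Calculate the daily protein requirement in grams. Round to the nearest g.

Protein = 1.3 g/kg × 126 kg = 163.8 g/day.

164 g/day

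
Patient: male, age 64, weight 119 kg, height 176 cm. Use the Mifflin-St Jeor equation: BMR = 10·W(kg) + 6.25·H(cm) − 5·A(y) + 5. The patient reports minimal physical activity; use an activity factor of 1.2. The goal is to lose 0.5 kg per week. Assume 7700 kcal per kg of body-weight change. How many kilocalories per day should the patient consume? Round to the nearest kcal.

1820 kilocalories per day

Mifflin-St Jeor (male): BMR = 10(119) + 6.25(176) − 5(64) + 5 = 1190 + 1100 − 320 + 5 = 1975 kcal/day.
TEE = 1975 × 1.2 = 2370 kcal/day.
Required daily deficit = 0.5 × 7700 ÷ 7 = 550 kcal/day.
Target intake = 2370 − 550 = 1820 kcal/day.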